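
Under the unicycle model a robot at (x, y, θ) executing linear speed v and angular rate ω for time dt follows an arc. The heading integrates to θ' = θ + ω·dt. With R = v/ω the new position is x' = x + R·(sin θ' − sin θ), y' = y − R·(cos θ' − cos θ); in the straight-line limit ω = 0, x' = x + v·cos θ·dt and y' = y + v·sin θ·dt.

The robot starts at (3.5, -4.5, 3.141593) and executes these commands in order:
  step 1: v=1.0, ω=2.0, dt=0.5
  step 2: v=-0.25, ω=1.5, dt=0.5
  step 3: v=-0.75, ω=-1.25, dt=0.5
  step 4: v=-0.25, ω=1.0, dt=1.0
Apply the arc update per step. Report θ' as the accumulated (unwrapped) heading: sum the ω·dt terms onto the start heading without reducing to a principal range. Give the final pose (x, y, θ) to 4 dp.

(3.1391, -4.0051, 5.2666)

step 1: θ'=4.1416 (R=0.5000) → pose (3.0793, -4.7298, 4.1416)
step 2: θ'=4.8916 (R=-0.1667) → pose (3.1030, -4.6101, 4.8916)
step 3: θ'=4.2666 (R=0.6000) → pose (3.1520, -4.2444, 4.2666)
step 4: θ'=5.2666 (R=-0.2500) → pose (3.1391, -4.0051, 5.2666)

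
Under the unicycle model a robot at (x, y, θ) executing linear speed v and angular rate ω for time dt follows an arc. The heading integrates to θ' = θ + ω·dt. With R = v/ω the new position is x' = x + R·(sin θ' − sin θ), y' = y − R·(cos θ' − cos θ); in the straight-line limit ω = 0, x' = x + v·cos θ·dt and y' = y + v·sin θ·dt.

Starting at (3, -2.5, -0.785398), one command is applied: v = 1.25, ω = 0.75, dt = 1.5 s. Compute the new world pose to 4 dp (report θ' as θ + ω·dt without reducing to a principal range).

θ' = -0.7854 + 0.75·1.5 = 0.3396
R = v/ω = 1.25/0.75 = 1.6667
x' = 3 + 1.6667·(sin 0.3396 − sin -0.7854) = 4.7337
y' = -2.5 − 1.6667·(cos 0.3396 − cos -0.7854) = -2.8930

(4.7337, -2.8930, 0.3396)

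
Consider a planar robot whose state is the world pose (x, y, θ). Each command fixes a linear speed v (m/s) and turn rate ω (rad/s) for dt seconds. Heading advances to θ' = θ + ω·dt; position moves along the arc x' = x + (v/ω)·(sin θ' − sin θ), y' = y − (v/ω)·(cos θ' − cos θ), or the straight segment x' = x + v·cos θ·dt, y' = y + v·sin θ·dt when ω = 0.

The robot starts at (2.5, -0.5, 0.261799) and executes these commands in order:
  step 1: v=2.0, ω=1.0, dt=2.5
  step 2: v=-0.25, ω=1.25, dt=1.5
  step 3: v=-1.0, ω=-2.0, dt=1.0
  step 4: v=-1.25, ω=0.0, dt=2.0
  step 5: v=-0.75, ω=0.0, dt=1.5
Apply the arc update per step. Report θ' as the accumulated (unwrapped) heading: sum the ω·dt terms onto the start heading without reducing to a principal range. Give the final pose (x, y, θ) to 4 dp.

step 1: θ'=2.7618 (R=2.0000) → pose (2.7238, 3.2893, 2.7618)
step 2: θ'=4.6368 (R=-0.2000) → pose (2.9974, 3.4600, 4.6368)
step 3: θ'=2.6368 (R=0.5000) → pose (3.7378, 3.8599, 2.6368)
step 4: θ'=2.6368 (straight) → pose (5.9260, 2.6508, 2.6368)
step 5: θ'=2.6368 (straight) → pose (6.9106, 2.1067, 2.6368)

(6.9106, 2.1067, 2.6368)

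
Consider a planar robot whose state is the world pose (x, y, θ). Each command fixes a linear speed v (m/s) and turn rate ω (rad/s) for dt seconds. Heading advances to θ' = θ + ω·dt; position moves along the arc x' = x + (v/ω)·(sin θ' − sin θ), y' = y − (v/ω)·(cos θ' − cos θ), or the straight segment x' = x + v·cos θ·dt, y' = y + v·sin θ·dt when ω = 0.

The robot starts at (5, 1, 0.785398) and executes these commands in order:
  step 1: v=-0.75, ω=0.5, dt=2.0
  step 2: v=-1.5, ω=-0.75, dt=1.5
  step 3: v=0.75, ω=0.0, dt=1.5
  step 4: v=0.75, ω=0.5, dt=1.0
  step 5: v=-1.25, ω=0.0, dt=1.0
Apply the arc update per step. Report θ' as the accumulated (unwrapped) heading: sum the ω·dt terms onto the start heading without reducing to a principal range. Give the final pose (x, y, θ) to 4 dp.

step 1: θ'=1.7854 (R=-1.5000) → pose (4.5951, -0.3801, 1.7854)
step 2: θ'=0.6604 (R=2.0000) → pose (3.8678, -2.3855, 0.6604)
step 3: θ'=0.6604 (straight) → pose (4.7563, -1.6954, 0.6604)
step 4: θ'=1.1604 (R=1.5000) → pose (5.2116, -1.1092, 1.1604)
step 5: θ'=1.1604 (straight) → pose (4.7129, -2.2554, 1.1604)

(4.7129, -2.2554, 1.1604)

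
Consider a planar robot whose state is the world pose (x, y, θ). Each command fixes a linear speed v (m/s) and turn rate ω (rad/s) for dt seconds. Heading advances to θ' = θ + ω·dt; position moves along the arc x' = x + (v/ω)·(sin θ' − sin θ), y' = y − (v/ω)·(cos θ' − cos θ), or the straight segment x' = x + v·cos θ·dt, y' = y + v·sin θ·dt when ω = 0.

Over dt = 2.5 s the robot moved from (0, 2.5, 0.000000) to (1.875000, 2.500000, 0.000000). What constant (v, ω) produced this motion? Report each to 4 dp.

v = 0.7500, ω = 0.0000

Δθ = 0.000000 − 0.000000 = 0.000000
ω = Δθ/dt = 0.000000/2.5 = 0.0000
ω = 0 → v = (Δx·cos θ + Δy·sin θ)/dt = 0.7500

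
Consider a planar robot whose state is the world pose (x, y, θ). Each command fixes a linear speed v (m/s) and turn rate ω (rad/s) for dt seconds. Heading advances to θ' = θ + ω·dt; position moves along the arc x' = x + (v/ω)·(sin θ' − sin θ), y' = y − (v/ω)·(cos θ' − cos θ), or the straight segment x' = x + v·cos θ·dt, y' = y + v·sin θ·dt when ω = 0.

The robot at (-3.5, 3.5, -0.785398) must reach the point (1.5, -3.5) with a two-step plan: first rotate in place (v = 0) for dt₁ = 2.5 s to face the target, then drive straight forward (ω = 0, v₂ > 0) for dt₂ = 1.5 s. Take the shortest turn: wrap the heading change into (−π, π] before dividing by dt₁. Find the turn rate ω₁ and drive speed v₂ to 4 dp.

ω₁ = -0.0661, v₂ = 5.7349

heading to target = atan2(-3.5−3.5, 1.5−-3.5) = -0.9505
Δθ = wrap(-0.9505 − -0.7854) = -0.1651; ω₁ = Δθ/dt₁ = -0.0661
distance = √((1.5−-3.5)² + (-3.5−3.5)²) = 8.6023; v₂ = distance/dt₂ = 5.7349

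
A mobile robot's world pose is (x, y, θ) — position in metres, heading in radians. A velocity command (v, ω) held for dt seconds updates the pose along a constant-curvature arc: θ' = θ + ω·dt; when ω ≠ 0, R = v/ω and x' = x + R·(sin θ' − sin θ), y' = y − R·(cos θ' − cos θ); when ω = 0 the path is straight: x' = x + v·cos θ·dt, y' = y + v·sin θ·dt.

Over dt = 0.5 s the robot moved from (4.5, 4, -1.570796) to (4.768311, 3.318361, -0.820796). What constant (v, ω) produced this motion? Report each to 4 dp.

v = 1.5000, ω = 1.5000

Δθ = -0.820796 − -1.570796 = 0.750000
ω = Δθ/dt = 0.750000/0.5 = 1.5000
R = −Δy/(cos θ' − cos θ) = 1.0000
v = R·ω = 1.0000·1.5000 = 1.5000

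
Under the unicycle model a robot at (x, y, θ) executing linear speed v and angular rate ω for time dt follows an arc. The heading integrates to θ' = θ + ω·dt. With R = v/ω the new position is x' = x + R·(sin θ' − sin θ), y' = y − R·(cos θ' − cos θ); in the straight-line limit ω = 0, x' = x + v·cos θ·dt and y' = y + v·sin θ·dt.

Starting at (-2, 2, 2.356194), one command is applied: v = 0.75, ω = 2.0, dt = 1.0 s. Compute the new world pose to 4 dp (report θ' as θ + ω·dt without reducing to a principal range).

(-2.6166, 1.8656, 4.3562)

θ' = 2.3562 + 2.0·1.0 = 4.3562
R = v/ω = 0.75/2.0 = 0.3750
x' = -2 + 0.3750·(sin 4.3562 − sin 2.3562) = -2.6166
y' = 2 − 0.3750·(cos 4.3562 − cos 2.3562) = 1.8656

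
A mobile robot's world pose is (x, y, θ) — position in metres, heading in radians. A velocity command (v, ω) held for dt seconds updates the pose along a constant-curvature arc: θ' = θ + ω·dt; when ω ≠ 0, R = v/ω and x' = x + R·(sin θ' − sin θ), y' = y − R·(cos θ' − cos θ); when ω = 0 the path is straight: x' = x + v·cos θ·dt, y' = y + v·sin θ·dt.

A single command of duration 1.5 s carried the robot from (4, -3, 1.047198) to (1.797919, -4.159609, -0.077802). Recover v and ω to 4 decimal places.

v = -1.7500, ω = -0.7500

Δθ = -0.077802 − 1.047198 = -1.125000
ω = Δθ/dt = -1.125000/1.5 = -0.7500
R = Δx/(sin θ' − sin θ) = 2.3333
v = R·ω = 2.3333·-0.7500 = -1.7500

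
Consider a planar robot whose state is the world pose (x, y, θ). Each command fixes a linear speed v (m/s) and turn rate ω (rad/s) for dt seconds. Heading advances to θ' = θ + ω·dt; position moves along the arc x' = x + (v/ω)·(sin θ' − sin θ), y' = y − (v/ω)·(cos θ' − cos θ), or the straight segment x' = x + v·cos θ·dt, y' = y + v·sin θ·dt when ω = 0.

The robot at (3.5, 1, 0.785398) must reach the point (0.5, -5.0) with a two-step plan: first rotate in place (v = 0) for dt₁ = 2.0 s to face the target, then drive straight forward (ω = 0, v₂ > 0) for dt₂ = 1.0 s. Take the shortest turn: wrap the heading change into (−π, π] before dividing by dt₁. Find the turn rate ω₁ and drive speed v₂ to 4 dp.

heading to target = atan2(-5−1, 0.5−3.5) = -2.0344
Δθ = wrap(-2.0344 − 0.7854) = -2.8198; ω₁ = Δθ/dt₁ = -1.4099
distance = √((0.5−3.5)² + (-5−1)²) = 6.7082; v₂ = distance/dt₂ = 6.7082

ω₁ = -1.4099, v₂ = 6.7082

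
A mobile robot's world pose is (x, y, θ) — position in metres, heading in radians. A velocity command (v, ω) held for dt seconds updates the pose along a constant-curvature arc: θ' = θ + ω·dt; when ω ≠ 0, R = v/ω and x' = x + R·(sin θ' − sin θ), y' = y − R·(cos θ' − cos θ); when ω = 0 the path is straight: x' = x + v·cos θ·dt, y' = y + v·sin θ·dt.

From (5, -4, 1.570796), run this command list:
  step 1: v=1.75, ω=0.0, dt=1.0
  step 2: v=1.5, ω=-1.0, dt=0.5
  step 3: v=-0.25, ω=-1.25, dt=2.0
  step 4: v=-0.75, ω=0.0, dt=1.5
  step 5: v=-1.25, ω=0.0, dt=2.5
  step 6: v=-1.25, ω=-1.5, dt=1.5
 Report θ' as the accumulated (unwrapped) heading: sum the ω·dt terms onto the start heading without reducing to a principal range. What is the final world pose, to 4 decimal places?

step 1: θ'=1.5708 (straight) → pose (5.0000, -2.2500, 1.5708)
step 2: θ'=1.0708 (R=-1.5000) → pose (5.1836, -1.5309, 1.0708)
step 3: θ'=-1.4292 (R=0.2000) → pose (4.8101, -1.4632, -1.4292)
step 4: θ'=-1.4292 (straight) → pose (4.6514, -0.3495, -1.4292)
step 5: θ'=-1.4292 (straight) → pose (4.2104, 2.7443, -1.4292)
step 6: θ'=-3.6792 (R=0.8333) → pose (5.4621, 3.5776, -3.6792)

(5.4621, 3.5776, -3.6792)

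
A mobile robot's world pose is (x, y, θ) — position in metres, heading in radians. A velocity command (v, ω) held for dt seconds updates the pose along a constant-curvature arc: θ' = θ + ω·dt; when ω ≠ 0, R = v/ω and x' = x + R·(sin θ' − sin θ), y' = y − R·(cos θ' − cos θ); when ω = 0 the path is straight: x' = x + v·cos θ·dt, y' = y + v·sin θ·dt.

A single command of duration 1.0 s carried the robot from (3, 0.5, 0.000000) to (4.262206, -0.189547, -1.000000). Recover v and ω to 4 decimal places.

v = 1.5000, ω = -1.0000

Δθ = -1.000000 − 0.000000 = -1.000000
ω = Δθ/dt = -1.000000/1.0 = -1.0000
R = Δx/(sin θ' − sin θ) = -1.5000
v = R·ω = -1.5000·-1.0000 = 1.5000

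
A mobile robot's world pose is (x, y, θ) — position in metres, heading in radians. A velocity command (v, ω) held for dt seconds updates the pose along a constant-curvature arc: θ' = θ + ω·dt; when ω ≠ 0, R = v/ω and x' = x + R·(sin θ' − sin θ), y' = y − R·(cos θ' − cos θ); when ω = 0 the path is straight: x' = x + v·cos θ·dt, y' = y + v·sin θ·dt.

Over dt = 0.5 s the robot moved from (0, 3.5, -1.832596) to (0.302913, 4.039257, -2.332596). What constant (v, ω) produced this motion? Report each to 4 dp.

Δθ = -2.332596 − -1.832596 = -0.500000
ω = Δθ/dt = -0.500000/0.5 = -1.0000
R = −Δy/(cos θ' − cos θ) = 1.2500
v = R·ω = 1.2500·-1.0000 = -1.2500

v = -1.2500, ω = -1.0000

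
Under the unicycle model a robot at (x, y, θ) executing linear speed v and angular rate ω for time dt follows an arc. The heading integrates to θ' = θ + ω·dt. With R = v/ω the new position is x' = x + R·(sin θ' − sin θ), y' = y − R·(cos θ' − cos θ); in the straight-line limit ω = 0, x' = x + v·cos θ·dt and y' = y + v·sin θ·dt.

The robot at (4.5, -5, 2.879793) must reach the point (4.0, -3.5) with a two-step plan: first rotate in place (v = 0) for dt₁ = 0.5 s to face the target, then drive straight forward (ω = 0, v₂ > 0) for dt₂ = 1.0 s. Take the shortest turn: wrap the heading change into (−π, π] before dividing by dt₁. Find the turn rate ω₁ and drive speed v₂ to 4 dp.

heading to target = atan2(-3.5−-5, 4−4.5) = 1.8925
Δθ = wrap(1.8925 − 2.8798) = -0.9872; ω₁ = Δθ/dt₁ = -1.9745
distance = √((4−4.5)² + (-3.5−-5)²) = 1.5811; v₂ = distance/dt₂ = 1.5811

ω₁ = -1.9745, v₂ = 1.5811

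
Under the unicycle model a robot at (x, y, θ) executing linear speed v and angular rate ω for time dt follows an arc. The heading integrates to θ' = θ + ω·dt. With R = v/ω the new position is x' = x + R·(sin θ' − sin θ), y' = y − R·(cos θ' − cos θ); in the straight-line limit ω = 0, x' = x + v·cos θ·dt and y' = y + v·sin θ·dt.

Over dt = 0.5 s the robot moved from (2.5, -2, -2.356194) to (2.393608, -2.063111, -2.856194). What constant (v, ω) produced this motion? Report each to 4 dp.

Δθ = -2.856194 − -2.356194 = -0.500000
ω = Δθ/dt = -0.500000/0.5 = -1.0000
R = Δx/(sin θ' − sin θ) = -0.2500
v = R·ω = -0.2500·-1.0000 = 0.2500

v = 0.2500, ω = -1.0000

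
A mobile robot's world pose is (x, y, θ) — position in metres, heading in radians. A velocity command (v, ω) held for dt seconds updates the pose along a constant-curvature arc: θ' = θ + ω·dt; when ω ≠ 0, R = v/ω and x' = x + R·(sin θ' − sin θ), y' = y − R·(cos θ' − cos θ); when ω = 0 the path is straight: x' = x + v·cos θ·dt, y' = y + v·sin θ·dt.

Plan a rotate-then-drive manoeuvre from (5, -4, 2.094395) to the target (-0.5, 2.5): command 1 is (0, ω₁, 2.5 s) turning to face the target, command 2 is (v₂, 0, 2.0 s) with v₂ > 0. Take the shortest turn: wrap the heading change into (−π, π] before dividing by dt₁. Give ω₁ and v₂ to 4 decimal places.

heading to target = atan2(2.5−-4, -0.5−5) = 2.2731
Δθ = wrap(2.2731 − 2.0944) = 0.1787; ω₁ = Δθ/dt₁ = 0.0715
distance = √((-0.5−5)² + (2.5−-4)²) = 8.5147; v₂ = distance/dt₂ = 4.2573

ω₁ = 0.0715, v₂ = 4.2573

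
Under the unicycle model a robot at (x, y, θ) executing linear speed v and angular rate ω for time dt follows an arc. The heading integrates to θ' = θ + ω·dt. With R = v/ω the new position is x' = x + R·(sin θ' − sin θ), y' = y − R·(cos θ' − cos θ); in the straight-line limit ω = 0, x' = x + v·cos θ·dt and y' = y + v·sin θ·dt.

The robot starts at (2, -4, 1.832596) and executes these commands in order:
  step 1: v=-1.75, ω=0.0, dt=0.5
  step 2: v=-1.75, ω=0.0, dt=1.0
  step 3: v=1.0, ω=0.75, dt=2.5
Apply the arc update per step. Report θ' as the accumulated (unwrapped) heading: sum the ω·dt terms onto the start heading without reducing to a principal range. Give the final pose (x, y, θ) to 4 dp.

step 1: θ'=1.8326 (straight) → pose (2.2265, -4.8452, 1.8326)
step 2: θ'=1.8326 (straight) → pose (2.6794, -6.5356, 1.8326)
step 3: θ'=3.7076 (R=1.3333) → pose (0.6765, -5.7552, 3.7076)

(0.6765, -5.7552, 3.7076)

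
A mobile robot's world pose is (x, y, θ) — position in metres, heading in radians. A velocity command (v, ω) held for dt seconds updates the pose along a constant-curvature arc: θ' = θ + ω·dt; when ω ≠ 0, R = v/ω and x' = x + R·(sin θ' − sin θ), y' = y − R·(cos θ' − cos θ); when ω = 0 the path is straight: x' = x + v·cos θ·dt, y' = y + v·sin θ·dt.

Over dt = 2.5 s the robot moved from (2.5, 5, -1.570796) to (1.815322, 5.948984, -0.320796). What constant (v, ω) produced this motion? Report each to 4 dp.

Δθ = -0.320796 − -1.570796 = 1.250000
ω = Δθ/dt = 1.250000/2.5 = 0.5000
R = −Δy/(cos θ' − cos θ) = -1.0000
v = R·ω = -1.0000·0.5000 = -0.5000

v = -0.5000, ω = 0.5000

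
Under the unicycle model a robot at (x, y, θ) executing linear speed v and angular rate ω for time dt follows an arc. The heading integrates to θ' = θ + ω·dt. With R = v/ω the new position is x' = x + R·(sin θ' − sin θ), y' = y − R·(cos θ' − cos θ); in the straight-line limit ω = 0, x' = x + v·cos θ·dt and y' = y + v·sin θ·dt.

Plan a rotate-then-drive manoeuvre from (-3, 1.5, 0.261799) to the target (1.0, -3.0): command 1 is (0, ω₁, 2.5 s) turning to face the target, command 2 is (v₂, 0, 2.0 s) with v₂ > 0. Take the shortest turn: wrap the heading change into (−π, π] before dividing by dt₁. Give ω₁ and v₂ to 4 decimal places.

heading to target = atan2(-3−1.5, 1−-3) = -0.8442
Δθ = wrap(-0.8442 − 0.2618) = -1.1060; ω₁ = Δθ/dt₁ = -0.4424
distance = √((1−-3)² + (-3−1.5)²) = 6.0208; v₂ = distance/dt₂ = 3.0104

ω₁ = -0.4424, v₂ = 3.0104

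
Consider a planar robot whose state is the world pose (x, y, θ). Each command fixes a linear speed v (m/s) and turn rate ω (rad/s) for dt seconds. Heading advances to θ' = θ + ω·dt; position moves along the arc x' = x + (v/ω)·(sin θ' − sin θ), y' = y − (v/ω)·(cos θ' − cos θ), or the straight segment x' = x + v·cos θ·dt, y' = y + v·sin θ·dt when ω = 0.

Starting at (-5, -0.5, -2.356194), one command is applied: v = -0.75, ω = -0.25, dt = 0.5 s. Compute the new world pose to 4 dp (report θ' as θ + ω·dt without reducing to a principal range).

(-4.7190, -0.2521, -2.4812)

θ' = -2.3562 + -0.25·0.5 = -2.4812
R = v/ω = -0.75/-0.25 = 3.0000
x' = -5 + 3.0000·(sin -2.4812 − sin -2.3562) = -4.7190
y' = -0.5 − 3.0000·(cos -2.4812 − cos -2.3562) = -0.2521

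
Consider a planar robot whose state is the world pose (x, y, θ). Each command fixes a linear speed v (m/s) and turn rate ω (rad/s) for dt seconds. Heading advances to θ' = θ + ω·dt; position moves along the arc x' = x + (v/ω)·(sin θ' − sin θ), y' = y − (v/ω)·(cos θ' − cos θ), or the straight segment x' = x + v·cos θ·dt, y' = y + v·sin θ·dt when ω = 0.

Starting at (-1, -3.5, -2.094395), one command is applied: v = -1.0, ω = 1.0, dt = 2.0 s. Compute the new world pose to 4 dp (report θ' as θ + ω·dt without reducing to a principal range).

(-1.7718, -2.0045, -0.0944)

θ' = -2.0944 + 1.0·2.0 = -0.0944
R = v/ω = -1.0/1.0 = -1.0000
x' = -1 + -1.0000·(sin -0.0944 − sin -2.0944) = -1.7718
y' = -3.5 − -1.0000·(cos -0.0944 − cos -2.0944) = -2.0045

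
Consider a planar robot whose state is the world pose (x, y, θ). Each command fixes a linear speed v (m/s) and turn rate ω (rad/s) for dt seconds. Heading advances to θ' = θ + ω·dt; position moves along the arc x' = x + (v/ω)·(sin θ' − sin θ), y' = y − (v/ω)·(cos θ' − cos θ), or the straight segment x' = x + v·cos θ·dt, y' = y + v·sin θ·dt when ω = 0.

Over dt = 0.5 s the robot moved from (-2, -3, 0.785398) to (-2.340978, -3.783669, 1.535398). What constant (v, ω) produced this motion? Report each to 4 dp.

v = -1.7500, ω = 1.5000

Δθ = 1.535398 − 0.785398 = 0.750000
ω = Δθ/dt = 0.750000/0.5 = 1.5000
R = −Δy/(cos θ' − cos θ) = -1.1667
v = R·ω = -1.1667·1.5000 = -1.7500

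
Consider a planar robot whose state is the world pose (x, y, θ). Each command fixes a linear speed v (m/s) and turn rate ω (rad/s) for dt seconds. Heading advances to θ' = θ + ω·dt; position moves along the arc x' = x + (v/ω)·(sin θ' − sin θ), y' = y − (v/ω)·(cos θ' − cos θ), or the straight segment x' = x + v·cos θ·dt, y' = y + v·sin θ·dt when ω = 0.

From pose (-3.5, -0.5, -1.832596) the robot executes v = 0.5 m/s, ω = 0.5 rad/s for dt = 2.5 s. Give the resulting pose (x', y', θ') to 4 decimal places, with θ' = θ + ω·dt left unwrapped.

θ' = -1.8326 + 0.5·2.5 = -0.5826
R = v/ω = 0.5/0.5 = 1.0000
x' = -3.5 + 1.0000·(sin -0.5826 − sin -1.8326) = -3.0843
y' = -0.5 − 1.0000·(cos -0.5826 − cos -1.8326) = -1.5939

(-3.0843, -1.5939, -0.5826)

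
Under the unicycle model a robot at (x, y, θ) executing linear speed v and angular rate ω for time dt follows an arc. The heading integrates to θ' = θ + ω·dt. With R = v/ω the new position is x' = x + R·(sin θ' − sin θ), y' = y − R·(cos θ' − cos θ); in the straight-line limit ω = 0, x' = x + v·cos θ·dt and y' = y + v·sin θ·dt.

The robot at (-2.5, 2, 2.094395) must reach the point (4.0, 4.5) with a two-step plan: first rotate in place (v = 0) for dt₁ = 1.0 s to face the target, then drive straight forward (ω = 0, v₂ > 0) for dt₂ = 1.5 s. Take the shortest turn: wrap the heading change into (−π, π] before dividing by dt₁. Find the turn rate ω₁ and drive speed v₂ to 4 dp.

heading to target = atan2(4.5−2, 4−-2.5) = 0.3672
Δθ = wrap(0.3672 − 2.0944) = -1.7272; ω₁ = Δθ/dt₁ = -1.7272
distance = √((4−-2.5)² + (4.5−2)²) = 6.9642; v₂ = distance/dt₂ = 4.6428

ω₁ = -1.7272, v₂ = 4.6428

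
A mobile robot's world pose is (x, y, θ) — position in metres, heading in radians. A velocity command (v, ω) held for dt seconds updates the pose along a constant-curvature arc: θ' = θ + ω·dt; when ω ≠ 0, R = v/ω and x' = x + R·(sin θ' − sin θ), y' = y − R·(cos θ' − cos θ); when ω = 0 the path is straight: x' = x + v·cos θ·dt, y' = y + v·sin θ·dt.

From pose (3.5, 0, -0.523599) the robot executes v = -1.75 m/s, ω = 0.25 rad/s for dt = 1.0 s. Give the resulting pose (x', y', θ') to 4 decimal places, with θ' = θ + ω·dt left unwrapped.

(1.8914, 0.6775, -0.2736)

θ' = -0.5236 + 0.25·1.0 = -0.2736
R = v/ω = -1.75/0.25 = -7.0000
x' = 3.5 + -7.0000·(sin -0.2736 − sin -0.5236) = 1.8914
y' = 0 − -7.0000·(cos -0.2736 − cos -0.5236) = 0.6775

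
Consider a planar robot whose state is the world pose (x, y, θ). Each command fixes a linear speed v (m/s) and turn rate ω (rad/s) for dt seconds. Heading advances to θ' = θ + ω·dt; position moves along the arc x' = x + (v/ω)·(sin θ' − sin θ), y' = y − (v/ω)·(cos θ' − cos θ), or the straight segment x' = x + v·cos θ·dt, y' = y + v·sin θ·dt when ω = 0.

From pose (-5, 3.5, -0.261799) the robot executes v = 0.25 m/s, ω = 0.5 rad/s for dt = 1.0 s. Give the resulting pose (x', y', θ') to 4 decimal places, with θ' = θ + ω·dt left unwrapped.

(-4.7526, 3.4971, 0.2382)

θ' = -0.2618 + 0.5·1.0 = 0.2382
R = v/ω = 0.25/0.5 = 0.5000
x' = -5 + 0.5000·(sin 0.2382 − sin -0.2618) = -4.7526
y' = 3.5 − 0.5000·(cos 0.2382 − cos -0.2618) = 3.4971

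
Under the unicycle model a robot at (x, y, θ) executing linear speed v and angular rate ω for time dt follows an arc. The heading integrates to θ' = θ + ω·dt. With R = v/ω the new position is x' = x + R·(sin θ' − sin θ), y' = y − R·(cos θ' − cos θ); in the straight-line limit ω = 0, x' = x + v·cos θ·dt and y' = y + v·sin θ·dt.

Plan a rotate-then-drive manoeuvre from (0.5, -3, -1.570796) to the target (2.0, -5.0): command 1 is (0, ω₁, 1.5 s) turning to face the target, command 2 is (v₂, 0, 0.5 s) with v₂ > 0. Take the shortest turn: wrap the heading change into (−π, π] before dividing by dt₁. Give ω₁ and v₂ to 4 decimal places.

ω₁ = 0.4290, v₂ = 5.0000

heading to target = atan2(-5−-3, 2−0.5) = -0.9273
Δθ = wrap(-0.9273 − -1.5708) = 0.6435; ω₁ = Δθ/dt₁ = 0.4290
distance = √((2−0.5)² + (-5−-3)²) = 2.5000; v₂ = distance/dt₂ = 5.0000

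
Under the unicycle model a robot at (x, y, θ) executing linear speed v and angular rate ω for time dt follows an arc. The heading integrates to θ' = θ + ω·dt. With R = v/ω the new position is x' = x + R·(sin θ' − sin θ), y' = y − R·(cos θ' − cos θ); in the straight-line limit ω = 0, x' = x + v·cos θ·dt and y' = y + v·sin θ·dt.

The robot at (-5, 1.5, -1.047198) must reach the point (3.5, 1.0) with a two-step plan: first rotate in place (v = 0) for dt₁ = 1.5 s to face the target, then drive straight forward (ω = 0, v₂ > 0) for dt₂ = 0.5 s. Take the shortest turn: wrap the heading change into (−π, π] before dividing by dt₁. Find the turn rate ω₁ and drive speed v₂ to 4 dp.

ω₁ = 0.6590, v₂ = 17.0294

heading to target = atan2(1−1.5, 3.5−-5) = -0.0588
Δθ = wrap(-0.0588 − -1.0472) = 0.9884; ω₁ = Δθ/dt₁ = 0.6590
distance = √((3.5−-5)² + (1−1.5)²) = 8.5147; v₂ = distance/dt₂ = 17.0294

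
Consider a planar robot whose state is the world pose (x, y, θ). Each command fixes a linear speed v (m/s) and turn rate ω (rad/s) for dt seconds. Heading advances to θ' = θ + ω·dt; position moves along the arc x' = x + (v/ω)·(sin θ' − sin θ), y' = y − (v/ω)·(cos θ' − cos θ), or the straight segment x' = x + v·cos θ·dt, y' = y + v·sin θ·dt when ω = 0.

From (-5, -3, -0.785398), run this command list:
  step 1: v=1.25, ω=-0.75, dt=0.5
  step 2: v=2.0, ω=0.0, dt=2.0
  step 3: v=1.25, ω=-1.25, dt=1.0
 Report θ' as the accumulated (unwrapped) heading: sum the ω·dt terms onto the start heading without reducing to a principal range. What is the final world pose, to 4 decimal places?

(-3.3035, -8.3248, -2.4104)

step 1: θ'=-1.1604 (R=-1.6667) → pose (-4.6502, -3.5136, -1.1604)
step 2: θ'=-1.1604 (straight) → pose (-3.0543, -7.1814, -1.1604)
step 3: θ'=-2.4104 (R=-1.0000) → pose (-3.3035, -8.3248, -2.4104)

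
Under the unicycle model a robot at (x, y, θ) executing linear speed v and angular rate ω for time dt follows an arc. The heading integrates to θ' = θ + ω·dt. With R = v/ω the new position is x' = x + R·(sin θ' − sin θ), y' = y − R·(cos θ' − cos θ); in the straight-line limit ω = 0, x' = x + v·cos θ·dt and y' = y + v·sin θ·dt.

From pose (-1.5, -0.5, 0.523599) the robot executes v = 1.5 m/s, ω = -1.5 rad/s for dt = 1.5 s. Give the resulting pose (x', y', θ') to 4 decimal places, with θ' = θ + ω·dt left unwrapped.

θ' = 0.5236 + -1.5·1.5 = -1.7264
R = v/ω = 1.5/-1.5 = -1.0000
x' = -1.5 + -1.0000·(sin -1.7264 − sin 0.5236) = -0.0121
y' = -0.5 − -1.0000·(cos -1.7264 − cos 0.5236) = -1.5210

(-0.0121, -1.5210, -1.7264)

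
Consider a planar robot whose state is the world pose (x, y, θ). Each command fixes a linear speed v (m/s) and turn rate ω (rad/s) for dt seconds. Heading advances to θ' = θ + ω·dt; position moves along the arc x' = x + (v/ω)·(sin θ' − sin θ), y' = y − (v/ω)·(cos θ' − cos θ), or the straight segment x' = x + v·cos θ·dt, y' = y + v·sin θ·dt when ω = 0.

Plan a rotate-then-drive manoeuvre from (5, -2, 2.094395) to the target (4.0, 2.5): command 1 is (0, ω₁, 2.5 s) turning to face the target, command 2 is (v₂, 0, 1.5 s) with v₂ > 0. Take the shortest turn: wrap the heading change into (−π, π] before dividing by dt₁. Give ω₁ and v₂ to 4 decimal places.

heading to target = atan2(2.5−-2, 4−5) = 1.7895
Δθ = wrap(1.7895 − 2.0944) = -0.3049; ω₁ = Δθ/dt₁ = -0.1220
distance = √((4−5)² + (2.5−-2)²) = 4.6098; v₂ = distance/dt₂ = 3.0732

ω₁ = -0.1220, v₂ = 3.0732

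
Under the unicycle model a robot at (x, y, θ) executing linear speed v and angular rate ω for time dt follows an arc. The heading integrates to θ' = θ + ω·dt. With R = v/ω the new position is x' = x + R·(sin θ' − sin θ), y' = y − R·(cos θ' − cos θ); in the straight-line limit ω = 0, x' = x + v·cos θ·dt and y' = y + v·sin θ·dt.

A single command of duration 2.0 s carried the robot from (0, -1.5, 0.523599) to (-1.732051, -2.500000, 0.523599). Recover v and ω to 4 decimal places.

Δθ = 0.523599 − 0.523599 = 0.000000
ω = Δθ/dt = 0.000000/2.0 = 0.0000
ω = 0 → v = (Δx·cos θ + Δy·sin θ)/dt = -1.0000

v = -1.0000, ω = 0.0000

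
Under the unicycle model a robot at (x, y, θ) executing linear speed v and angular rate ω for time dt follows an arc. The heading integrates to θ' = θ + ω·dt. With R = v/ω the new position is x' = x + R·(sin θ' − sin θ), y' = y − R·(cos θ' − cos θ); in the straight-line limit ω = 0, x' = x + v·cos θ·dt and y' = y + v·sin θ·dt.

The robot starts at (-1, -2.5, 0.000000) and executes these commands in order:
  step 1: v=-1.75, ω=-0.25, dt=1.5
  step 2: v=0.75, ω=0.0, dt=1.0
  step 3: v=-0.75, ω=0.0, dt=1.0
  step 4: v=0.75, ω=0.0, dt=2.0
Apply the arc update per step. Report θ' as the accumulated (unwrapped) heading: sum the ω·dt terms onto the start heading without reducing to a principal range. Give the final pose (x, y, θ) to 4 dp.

step 1: θ'=-0.3750 (R=7.0000) → pose (-3.5639, -2.0136, -0.3750)
step 2: θ'=-0.3750 (straight) → pose (-2.8660, -2.2883, -0.3750)
step 3: θ'=-0.3750 (straight) → pose (-3.5639, -2.0136, -0.3750)
step 4: θ'=-0.3750 (straight) → pose (-2.1681, -2.5630, -0.3750)

(-2.1681, -2.5630, -0.3750)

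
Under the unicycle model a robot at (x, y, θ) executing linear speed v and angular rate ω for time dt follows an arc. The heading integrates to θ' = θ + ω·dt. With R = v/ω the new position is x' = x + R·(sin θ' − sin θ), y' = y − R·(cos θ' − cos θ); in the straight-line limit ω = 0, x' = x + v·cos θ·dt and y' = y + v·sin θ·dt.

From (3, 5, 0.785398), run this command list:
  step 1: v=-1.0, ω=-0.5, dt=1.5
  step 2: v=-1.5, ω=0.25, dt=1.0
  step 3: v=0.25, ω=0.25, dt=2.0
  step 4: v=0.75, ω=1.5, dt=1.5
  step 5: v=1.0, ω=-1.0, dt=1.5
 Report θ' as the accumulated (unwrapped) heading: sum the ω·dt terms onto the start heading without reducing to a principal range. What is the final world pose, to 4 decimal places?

(-0.5887, 6.3095, 1.5354)

step 1: θ'=0.0354 (R=2.0000) → pose (1.6566, 4.4155, 0.0354)
step 2: θ'=0.2854 (R=-6.0000) → pose (0.1797, 4.1765, 0.2854)
step 3: θ'=0.7854 (R=1.0000) → pose (0.6052, 4.4290, 0.7854)
step 4: θ'=3.0354 (R=0.5000) → pose (0.3047, 5.2797, 3.0354)
step 5: θ'=1.5354 (R=-1.0000) → pose (-0.5887, 6.3095, 1.5354)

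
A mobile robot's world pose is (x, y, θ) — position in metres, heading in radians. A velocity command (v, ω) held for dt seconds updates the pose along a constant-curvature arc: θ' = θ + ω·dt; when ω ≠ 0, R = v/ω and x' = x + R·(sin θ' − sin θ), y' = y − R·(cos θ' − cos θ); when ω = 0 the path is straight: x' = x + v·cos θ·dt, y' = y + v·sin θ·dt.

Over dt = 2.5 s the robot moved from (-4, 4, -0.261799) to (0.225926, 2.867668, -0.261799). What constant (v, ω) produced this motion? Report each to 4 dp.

Δθ = -0.261799 − -0.261799 = 0.000000
ω = Δθ/dt = 0.000000/2.5 = 0.0000
ω = 0 → v = (Δx·cos θ + Δy·sin θ)/dt = 1.7500

v = 1.7500, ω = 0.0000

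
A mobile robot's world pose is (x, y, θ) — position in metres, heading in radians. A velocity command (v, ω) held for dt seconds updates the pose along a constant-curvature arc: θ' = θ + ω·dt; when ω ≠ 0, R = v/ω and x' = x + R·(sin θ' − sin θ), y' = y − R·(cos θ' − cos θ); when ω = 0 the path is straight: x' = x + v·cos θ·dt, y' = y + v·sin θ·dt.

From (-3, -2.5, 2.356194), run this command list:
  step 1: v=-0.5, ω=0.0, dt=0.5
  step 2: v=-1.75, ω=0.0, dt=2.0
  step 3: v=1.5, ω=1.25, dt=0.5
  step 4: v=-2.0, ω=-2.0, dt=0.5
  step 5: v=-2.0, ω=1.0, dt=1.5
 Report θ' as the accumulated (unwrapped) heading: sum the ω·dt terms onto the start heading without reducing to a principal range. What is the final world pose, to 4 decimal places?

(2.2522, -6.4916, 3.4812)

step 1: θ'=2.3562 (straight) → pose (-2.8232, -2.6768, 2.3562)
step 2: θ'=2.3562 (straight) → pose (-0.3484, -5.1517, 2.3562)
step 3: θ'=2.9812 (R=1.2000) → pose (-1.0052, -4.8156, 2.9812)
step 4: θ'=1.9812 (R=1.0000) → pose (-0.2480, -5.4038, 1.9812)
step 5: θ'=3.4812 (R=-2.0000) → pose (2.2522, -6.4916, 3.4812)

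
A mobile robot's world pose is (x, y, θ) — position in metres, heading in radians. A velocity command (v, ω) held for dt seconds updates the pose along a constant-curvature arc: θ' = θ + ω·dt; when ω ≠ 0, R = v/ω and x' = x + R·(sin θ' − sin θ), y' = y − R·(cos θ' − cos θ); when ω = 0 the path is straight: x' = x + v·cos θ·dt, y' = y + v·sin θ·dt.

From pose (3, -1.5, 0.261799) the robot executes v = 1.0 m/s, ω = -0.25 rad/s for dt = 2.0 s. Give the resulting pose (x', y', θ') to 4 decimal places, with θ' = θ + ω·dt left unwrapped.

θ' = 0.2618 + -0.25·2.0 = -0.2382
R = v/ω = 1.0/-0.25 = -4.0000
x' = 3 + -4.0000·(sin -0.2382 − sin 0.2618) = 4.9791
y' = -1.5 − -4.0000·(cos -0.2382 − cos 0.2618) = -1.4766

(4.9791, -1.4766, -0.2382)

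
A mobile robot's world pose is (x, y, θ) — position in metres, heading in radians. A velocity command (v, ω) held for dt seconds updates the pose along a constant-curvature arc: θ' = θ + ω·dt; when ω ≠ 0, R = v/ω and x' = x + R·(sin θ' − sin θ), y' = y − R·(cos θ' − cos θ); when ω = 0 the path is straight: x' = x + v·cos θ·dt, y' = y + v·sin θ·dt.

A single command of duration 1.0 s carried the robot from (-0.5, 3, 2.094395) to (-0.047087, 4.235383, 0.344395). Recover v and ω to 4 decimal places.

Δθ = 0.344395 − 2.094395 = -1.750000
ω = Δθ/dt = -1.750000/1.0 = -1.7500
R = −Δy/(cos θ' − cos θ) = -0.8571
v = R·ω = -0.8571·-1.7500 = 1.5000

v = 1.5000, ω = -1.7500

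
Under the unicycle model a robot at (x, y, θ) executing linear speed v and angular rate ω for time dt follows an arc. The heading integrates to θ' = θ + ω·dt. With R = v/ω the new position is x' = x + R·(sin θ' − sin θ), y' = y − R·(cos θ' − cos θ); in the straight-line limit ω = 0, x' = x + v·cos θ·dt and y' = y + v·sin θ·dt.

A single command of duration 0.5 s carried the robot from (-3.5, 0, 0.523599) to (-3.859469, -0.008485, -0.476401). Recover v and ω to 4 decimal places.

Δθ = -0.476401 − 0.523599 = -1.000000
ω = Δθ/dt = -1.000000/0.5 = -2.0000
R = Δx/(sin θ' − sin θ) = 0.3750
v = R·ω = 0.3750·-2.0000 = -0.7500

v = -0.7500, ω = -2.0000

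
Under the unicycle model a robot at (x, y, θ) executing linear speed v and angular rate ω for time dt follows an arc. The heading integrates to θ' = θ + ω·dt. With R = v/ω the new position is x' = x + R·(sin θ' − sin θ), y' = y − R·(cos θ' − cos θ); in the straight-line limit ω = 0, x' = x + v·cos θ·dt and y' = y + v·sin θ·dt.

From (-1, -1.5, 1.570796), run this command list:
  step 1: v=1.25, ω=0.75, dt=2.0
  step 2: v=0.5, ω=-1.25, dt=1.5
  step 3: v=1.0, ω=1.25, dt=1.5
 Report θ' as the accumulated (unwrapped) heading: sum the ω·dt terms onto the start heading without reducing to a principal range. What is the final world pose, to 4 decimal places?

step 1: θ'=3.0708 (R=1.6667) → pose (-2.5488, 0.1625, 3.0708)
step 2: θ'=1.1958 (R=-0.4000) → pose (-2.8927, 0.7080, 1.1958)
step 3: θ'=3.0708 (R=0.8000) → pose (-3.5805, 1.7990, 3.0708)

(-3.5805, 1.7990, 3.0708)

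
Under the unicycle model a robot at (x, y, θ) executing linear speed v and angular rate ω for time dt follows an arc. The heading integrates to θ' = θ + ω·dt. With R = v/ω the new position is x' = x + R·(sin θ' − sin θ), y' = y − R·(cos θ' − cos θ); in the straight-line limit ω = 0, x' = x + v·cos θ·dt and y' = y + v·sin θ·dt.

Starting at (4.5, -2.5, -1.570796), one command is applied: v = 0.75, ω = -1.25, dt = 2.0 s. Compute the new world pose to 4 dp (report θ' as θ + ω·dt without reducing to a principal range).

θ' = -1.5708 + -1.25·2.0 = -4.0708
R = v/ω = 0.75/-1.25 = -0.6000
x' = 4.5 + -0.6000·(sin -4.0708 − sin -1.5708) = 3.4193
y' = -2.5 − -0.6000·(cos -4.0708 − cos -1.5708) = -2.8591

(3.4193, -2.8591, -4.0708)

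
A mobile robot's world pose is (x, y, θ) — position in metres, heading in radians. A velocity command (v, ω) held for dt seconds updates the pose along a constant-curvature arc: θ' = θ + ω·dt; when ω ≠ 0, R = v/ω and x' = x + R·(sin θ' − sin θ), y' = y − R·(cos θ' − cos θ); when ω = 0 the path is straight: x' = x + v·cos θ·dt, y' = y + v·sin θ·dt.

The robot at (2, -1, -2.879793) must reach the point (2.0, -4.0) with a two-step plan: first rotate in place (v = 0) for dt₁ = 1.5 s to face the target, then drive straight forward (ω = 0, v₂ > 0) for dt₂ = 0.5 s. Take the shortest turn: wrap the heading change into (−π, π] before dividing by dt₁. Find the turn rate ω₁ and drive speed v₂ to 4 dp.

heading to target = atan2(-4−-1, 2−2) = -1.5708
Δθ = wrap(-1.5708 − -2.8798) = 1.3090; ω₁ = Δθ/dt₁ = 0.8727
distance = √((2−2)² + (-4−-1)²) = 3.0000; v₂ = distance/dt₂ = 6.0000

ω₁ = 0.8727, v₂ = 6.0000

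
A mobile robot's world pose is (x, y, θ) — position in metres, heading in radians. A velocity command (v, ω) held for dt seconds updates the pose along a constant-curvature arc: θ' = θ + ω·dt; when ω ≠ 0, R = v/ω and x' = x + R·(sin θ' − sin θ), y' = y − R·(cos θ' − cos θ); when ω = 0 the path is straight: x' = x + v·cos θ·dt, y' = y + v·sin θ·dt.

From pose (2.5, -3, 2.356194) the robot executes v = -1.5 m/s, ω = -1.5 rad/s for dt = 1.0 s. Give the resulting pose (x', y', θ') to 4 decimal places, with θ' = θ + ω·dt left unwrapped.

(2.5482, -4.3624, 0.8562)

θ' = 2.3562 + -1.5·1.0 = 0.8562
R = v/ω = -1.5/-1.5 = 1.0000
x' = 2.5 + 1.0000·(sin 0.8562 − sin 2.3562) = 2.5482
y' = -3 − 1.0000·(cos 0.8562 − cos 2.3562) = -4.3624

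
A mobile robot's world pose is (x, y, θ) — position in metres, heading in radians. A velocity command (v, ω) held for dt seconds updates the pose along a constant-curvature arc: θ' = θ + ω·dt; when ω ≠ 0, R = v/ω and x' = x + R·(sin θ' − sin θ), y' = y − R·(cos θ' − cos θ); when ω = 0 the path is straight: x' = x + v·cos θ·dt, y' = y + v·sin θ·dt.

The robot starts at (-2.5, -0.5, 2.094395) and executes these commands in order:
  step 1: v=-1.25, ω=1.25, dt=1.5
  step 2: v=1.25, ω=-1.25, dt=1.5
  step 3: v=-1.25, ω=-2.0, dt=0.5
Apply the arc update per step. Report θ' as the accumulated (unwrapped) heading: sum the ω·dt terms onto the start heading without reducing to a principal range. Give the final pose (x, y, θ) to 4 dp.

step 1: θ'=3.9694 (R=-1.0000) → pose (-0.8975, -0.6765, 3.9694)
step 2: θ'=2.0944 (R=-1.0000) → pose (-2.5000, -0.5000, 2.0944)
step 3: θ'=1.0944 (R=0.6250) → pose (-2.4859, -1.0991, 1.0944)

(-2.4859, -1.0991, 1.0944)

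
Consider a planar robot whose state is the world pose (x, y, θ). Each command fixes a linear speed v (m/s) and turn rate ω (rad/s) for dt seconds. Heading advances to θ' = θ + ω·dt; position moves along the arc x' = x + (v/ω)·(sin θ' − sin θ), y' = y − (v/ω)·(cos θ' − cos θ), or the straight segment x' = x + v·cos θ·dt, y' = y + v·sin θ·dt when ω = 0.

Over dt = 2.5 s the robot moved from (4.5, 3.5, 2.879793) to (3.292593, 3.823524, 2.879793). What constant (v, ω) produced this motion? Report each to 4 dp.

Δθ = 2.879793 − 2.879793 = 0.000000
ω = Δθ/dt = 0.000000/2.5 = 0.0000
ω = 0 → v = (Δx·cos θ + Δy·sin θ)/dt = 0.5000

v = 0.5000, ω = 0.0000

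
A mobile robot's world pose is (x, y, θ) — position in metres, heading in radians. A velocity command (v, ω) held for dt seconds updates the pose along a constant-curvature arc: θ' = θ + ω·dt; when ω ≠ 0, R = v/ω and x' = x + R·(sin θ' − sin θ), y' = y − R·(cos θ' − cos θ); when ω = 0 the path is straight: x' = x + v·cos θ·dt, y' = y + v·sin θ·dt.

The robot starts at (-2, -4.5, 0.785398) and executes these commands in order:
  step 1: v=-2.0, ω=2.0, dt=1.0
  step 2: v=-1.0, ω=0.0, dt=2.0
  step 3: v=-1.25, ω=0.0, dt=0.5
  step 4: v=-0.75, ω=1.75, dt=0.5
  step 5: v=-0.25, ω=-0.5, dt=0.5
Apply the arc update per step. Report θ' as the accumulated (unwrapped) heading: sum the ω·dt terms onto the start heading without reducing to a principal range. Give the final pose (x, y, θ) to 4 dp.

(1.2957, -6.9824, 3.4104)

step 1: θ'=2.7854 (R=-1.0000) → pose (-1.6416, -6.1443, 2.7854)
step 2: θ'=2.7854 (straight) → pose (0.2329, -6.8418, 2.7854)
step 3: θ'=2.7854 (straight) → pose (0.8186, -7.0597, 2.7854)
step 4: θ'=3.6604 (R=-0.4286) → pose (1.1806, -7.0302, 3.6604)
step 5: θ'=3.4104 (R=0.5000) → pose (1.2957, -6.9824, 3.4104)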